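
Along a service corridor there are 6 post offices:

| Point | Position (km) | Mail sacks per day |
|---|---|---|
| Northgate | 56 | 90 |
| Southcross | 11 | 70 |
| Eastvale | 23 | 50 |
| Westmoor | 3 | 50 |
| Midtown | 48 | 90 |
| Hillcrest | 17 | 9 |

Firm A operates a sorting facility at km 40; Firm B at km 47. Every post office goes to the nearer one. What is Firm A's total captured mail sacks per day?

179

The indifferent point is the midpoint (40+47)/2 = 43.5; post offices left of it (closer to Firm A at 40) go to Firm A, those right go to Firm B.
  Westmoor at 3 (w=50) → Firm A
  Southcross at 11 (w=70) → Firm A
  Hillcrest at 17 (w=9) → Firm A
  Eastvale at 23 (w=50) → Firm A
  Midtown at 48 (w=90) → Firm B
  Northgate at 56 (w=90) → Firm B
Firm A captures 179; Firm B captures 180.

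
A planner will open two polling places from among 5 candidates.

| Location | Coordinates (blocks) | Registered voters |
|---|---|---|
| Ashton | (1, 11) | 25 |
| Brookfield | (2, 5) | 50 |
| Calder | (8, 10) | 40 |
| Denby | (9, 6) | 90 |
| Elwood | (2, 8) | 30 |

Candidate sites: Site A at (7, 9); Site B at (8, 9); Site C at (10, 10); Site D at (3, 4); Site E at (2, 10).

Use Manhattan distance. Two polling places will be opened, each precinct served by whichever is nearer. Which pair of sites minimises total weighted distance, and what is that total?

{Site B, Site E}, total 760

Evaluate every pair (each demand assigned to the nearer of the two):
  {Site B, Site E}: total = 760
  {Site B, Site D}: total = 875
  {Site A, Site E}: total = 890
  {Site C, Site E}: total = 890
  {Site A, Site D}: total = 980
  {Site C, Site D}: total = 1005
  {Site D, Site E}: total = 1170
  {Site A, Site B}: total = 1230
  {Site B, Site C}: total = 1335
  {Site A, Site C}: total = 1360
Best pair: {Site B, Site E} with total 760.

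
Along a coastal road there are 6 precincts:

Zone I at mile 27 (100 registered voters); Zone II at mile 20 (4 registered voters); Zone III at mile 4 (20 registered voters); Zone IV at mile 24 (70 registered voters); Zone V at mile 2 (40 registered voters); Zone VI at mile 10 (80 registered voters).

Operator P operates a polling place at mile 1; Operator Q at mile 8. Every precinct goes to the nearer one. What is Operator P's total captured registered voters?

60

The indifferent point is the midpoint (1+8)/2 = 4.5; precincts left of it (closer to Operator P at 1) go to Operator P, those right go to Operator Q.
  Zone V at 2 (w=40) → Operator P
  Zone III at 4 (w=20) → Operator P
  Zone VI at 10 (w=80) → Operator Q
  Zone II at 20 (w=4) → Operator Q
  Zone IV at 24 (w=70) → Operator Q
  Zone I at 27 (w=100) → Operator Q
Operator P captures 60; Operator Q captures 254.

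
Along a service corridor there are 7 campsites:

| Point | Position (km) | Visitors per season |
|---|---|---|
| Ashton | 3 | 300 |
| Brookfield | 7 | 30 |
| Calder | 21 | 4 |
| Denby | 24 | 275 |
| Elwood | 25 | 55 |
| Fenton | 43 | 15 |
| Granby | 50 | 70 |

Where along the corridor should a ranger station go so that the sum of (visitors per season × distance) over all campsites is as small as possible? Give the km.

x = 24

For a sum of weighted absolute distances on a line, the optimum is the weighted median (not the mean). Total weight W = 749; half-weight = 374.5.
Sort by position and accumulate weight:
  km 3 (Ashton, w=300) → cum 300
  km 7 (Brookfield, w=30) → cum 330
  km 21 (Calder, w=4) → cum 334
  km 24 (Denby, w=275) → cum 609  ≥ 374.5 → median here
  km 25 (Elwood, w=55) → cum 664
  km 43 (Fenton, w=15) → cum 679
  km 50 (Granby, w=70) → cum 749
Optimal location: km 24.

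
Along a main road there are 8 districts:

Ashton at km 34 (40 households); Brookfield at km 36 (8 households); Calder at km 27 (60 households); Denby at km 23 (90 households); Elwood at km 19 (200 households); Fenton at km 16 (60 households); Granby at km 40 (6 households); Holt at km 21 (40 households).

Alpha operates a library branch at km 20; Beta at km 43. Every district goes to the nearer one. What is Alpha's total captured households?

The indifferent point is the midpoint (20+43)/2 = 31.5; districts left of it (closer to Alpha at 20) go to Alpha, those right go to Beta.
  Fenton at 16 (w=60) → Alpha
  Elwood at 19 (w=200) → Alpha
  Holt at 21 (w=40) → Alpha
  Denby at 23 (w=90) → Alpha
  Calder at 27 (w=60) → Alpha
  Ashton at 34 (w=40) → Beta
  Brookfield at 36 (w=8) → Beta
  Granby at 40 (w=6) → Beta
Alpha captures 450; Beta captures 54.

450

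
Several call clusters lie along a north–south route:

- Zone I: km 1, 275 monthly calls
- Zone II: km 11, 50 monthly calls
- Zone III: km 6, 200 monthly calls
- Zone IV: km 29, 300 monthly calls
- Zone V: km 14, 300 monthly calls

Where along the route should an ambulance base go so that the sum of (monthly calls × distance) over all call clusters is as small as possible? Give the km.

For a sum of weighted absolute distances on a line, the optimum is the weighted median (not the mean). Total weight W = 1125; half-weight = 562.5.
Sort by position and accumulate weight:
  km 1 (Zone I, w=275) → cum 275
  km 6 (Zone III, w=200) → cum 475
  km 11 (Zone II, w=50) → cum 525
  km 14 (Zone V, w=300) → cum 825  ≥ 562.5 → median here
  km 29 (Zone IV, w=300) → cum 1125
Optimal location: km 14.

x = 14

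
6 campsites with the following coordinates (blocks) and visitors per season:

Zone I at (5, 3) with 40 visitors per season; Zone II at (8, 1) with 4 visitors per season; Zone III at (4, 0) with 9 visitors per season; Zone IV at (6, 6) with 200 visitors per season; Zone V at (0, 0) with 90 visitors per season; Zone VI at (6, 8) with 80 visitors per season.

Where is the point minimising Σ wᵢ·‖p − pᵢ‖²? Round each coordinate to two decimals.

(4.61, 4.64)

The minimiser of Σwᵢ‖p−pᵢ‖² is the weighted centroid p* = (Σwᵢpᵢ)/(Σwᵢ).
Σwᵢ = 423.
Σwᵢxᵢ = 40·5 + 4·8 + 9·4 + 200·6 + 90·0 + 80·6 = 1948.
Σwᵢyᵢ = 40·3 + 4·1 + 9·0 + 200·6 + 90·0 + 80·8 = 1964.
x* = 1948/423 = 4.61, y* = 1964/423 = 4.64.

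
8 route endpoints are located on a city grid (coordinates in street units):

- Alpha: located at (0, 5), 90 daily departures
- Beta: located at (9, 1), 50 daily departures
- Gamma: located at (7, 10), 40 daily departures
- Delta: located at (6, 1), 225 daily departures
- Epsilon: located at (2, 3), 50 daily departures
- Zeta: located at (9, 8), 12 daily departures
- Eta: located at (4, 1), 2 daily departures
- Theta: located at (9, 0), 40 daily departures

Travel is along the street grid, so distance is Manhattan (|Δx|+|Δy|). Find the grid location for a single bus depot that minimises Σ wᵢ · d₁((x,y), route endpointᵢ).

(6, 1)

Manhattan distance separates: Σwᵢ(|x−xᵢ|+|y−yᵢ|) = Σwᵢ|x−xᵢ| + Σwᵢ|y−yᵢ|, so x and y are optimised independently as 1-D weighted medians.
Total weight W = 509; half = 254.5.
x-coordinate, sorted with cumulative weight:
  x=0 (Alpha, w=90) cum 90
  x=2 (Epsilon, w=50) cum 140
  x=4 (Eta, w=2) cum 142
  x=6 (Delta, w=225) cum 367  ← median
  x=7 (Gamma, w=40) cum 407
  x=9 (Beta, w=50) cum 457
  x=9 (Zeta, w=12) cum 469
  x=9 (Theta, w=40) cum 509
⇒ x* = 6
y-coordinate, sorted with cumulative weight:
  y=0 (Theta, w=40) cum 40
  y=1 (Beta, w=50) cum 90
  y=1 (Delta, w=225) cum 315  ← median
  y=1 (Eta, w=2) cum 317
  y=3 (Epsilon, w=50) cum 367
  y=5 (Alpha, w=90) cum 457
  y=8 (Zeta, w=12) cum 469
  y=10 (Gamma, w=40) cum 509
⇒ y* = 1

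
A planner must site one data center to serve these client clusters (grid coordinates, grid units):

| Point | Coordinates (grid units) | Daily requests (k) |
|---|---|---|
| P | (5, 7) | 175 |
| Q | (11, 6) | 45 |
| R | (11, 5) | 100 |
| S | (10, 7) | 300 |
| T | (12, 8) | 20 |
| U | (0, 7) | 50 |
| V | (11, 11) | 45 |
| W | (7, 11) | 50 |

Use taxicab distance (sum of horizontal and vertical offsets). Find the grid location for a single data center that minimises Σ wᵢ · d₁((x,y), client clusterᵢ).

Manhattan distance separates: Σwᵢ(|x−xᵢ|+|y−yᵢ|) = Σwᵢ|x−xᵢ| + Σwᵢ|y−yᵢ|, so x and y are optimised independently as 1-D weighted medians.
Total weight W = 785; half = 392.5.
x-coordinate, sorted with cumulative weight:
  x=0 (U, w=50) cum 50
  x=5 (P, w=175) cum 225
  x=7 (W, w=50) cum 275
  x=10 (S, w=300) cum 575  ← median
  x=11 (Q, w=45) cum 620
  x=11 (R, w=100) cum 720
  x=11 (V, w=45) cum 765
  x=12 (T, w=20) cum 785
⇒ x* = 10
y-coordinate, sorted with cumulative weight:
  y=5 (R, w=100) cum 100
  y=6 (Q, w=45) cum 145
  y=7 (P, w=175) cum 320
  y=7 (S, w=300) cum 620  ← median
  y=7 (U, w=50) cum 670
  y=8 (T, w=20) cum 690
  y=11 (V, w=45) cum 735
  y=11 (W, w=50) cum 785
⇒ y* = 7

(10, 7)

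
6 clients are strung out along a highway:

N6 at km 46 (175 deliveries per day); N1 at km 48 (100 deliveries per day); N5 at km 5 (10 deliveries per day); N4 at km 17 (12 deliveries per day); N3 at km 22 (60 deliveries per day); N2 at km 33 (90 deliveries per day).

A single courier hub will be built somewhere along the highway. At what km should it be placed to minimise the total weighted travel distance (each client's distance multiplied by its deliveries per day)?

For a sum of weighted absolute distances on a line, the optimum is the weighted median (not the mean). Total weight W = 447; half-weight = 223.5.
Sort by position and accumulate weight:
  km 5 (N5, w=10) → cum 10
  km 17 (N4, w=12) → cum 22
  km 22 (N3, w=60) → cum 82
  km 33 (N2, w=90) → cum 172
  km 46 (N6, w=175) → cum 347  ≥ 223.5 → median here
  km 48 (N1, w=100) → cum 447
Optimal location: km 46.

x = 46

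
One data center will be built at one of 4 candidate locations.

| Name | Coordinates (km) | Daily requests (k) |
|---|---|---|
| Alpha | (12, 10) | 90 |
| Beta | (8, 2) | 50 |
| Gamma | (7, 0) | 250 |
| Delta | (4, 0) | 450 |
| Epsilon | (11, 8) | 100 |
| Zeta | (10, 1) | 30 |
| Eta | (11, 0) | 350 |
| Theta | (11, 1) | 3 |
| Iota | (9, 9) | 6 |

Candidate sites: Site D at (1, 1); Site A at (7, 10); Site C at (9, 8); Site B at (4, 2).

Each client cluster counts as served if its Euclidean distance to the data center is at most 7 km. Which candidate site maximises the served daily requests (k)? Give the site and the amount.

Coverage radius r = 7 km; a point is covered iff (Δx)²+(Δy)² ≤ 7² = 49.
  Site D (1, 1): covers {Gamma, Delta} → 700
  Site A (7, 10): covers {Alpha, Epsilon, Iota} → 196
  Site C (9, 8): covers {Alpha, Beta, Epsilon, Iota} → 246
  Site B (4, 2): covers {Beta, Gamma, Delta, Zeta} → 780
Maximum coverage at Site B: 780 daily requests (k).

Site B, covering 780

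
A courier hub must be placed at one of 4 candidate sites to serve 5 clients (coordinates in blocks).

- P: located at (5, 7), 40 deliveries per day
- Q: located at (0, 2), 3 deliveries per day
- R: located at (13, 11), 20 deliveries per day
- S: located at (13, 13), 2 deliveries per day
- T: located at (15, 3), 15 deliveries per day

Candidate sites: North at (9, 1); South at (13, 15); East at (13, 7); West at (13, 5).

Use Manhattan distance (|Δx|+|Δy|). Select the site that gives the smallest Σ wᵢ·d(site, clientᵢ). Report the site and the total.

East, total 556 blocks

Total weighted distance at each candidate:
  North (9, 1): total = 862
  South (13, 15): total = 1012
  East (13, 7): total = 556
  West (13, 5): total = 644
Minimum is at East with total 556 blocks.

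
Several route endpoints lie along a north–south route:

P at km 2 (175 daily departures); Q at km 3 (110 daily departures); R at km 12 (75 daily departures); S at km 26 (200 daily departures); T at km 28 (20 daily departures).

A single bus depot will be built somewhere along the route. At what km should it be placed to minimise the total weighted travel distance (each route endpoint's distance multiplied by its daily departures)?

x = 12

For a sum of weighted absolute distances on a line, the optimum is the weighted median (not the mean). Total weight W = 580; half-weight = 290.
Sort by position and accumulate weight:
  km 2 (P, w=175) → cum 175
  km 3 (Q, w=110) → cum 285
  km 12 (R, w=75) → cum 360  ≥ 290 → median here
  km 26 (S, w=200) → cum 560
  km 28 (T, w=20) → cum 580
Optimal location: km 12.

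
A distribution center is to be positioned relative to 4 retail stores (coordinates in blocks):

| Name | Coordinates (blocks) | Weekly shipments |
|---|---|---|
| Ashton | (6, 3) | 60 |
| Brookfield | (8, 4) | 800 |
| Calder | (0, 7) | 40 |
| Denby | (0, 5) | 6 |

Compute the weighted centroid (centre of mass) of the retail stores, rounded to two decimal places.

The minimiser of Σwᵢ‖p−pᵢ‖² is the weighted centroid p* = (Σwᵢpᵢ)/(Σwᵢ).
Σwᵢ = 906.
Σwᵢxᵢ = 60·6 + 800·8 + 40·0 + 6·0 = 6760.
Σwᵢyᵢ = 60·3 + 800·4 + 40·7 + 6·5 = 3690.
x* = 6760/906 = 7.46, y* = 3690/906 = 4.07.

(7.46, 4.07)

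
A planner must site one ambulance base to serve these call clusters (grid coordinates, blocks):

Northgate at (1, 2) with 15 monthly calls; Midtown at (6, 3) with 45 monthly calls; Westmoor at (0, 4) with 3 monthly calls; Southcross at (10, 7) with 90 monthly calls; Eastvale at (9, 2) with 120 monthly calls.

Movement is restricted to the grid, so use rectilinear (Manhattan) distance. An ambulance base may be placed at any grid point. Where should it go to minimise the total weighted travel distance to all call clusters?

Manhattan distance separates: Σwᵢ(|x−xᵢ|+|y−yᵢ|) = Σwᵢ|x−xᵢ| + Σwᵢ|y−yᵢ|, so x and y are optimised independently as 1-D weighted medians.
Total weight W = 273; half = 136.5.
x-coordinate, sorted with cumulative weight:
  x=0 (Westmoor, w=3) cum 3
  x=1 (Northgate, w=15) cum 18
  x=6 (Midtown, w=45) cum 63
  x=9 (Eastvale, w=120) cum 183  ← median
  x=10 (Southcross, w=90) cum 273
⇒ x* = 9
y-coordinate, sorted with cumulative weight:
  y=2 (Northgate, w=15) cum 15
  y=2 (Eastvale, w=120) cum 135
  y=3 (Midtown, w=45) cum 180  ← median
  y=4 (Westmoor, w=3) cum 183
  y=7 (Southcross, w=90) cum 273
⇒ y* = 3

(9, 3)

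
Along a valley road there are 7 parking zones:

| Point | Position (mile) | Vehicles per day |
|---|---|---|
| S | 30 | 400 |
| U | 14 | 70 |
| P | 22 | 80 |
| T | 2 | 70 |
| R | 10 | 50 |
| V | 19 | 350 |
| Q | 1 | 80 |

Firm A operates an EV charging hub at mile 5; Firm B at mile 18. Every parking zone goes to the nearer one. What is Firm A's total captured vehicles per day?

The indifferent point is the midpoint (5+18)/2 = 11.5; parking zones left of it (closer to Firm A at 5) go to Firm A, those right go to Firm B.
  Q at 1 (w=80) → Firm A
  T at 2 (w=70) → Firm A
  R at 10 (w=50) → Firm A
  U at 14 (w=70) → Firm B
  V at 19 (w=350) → Firm B
  P at 22 (w=80) → Firm B
  S at 30 (w=400) → Firm B
Firm A captures 200; Firm B captures 900.

200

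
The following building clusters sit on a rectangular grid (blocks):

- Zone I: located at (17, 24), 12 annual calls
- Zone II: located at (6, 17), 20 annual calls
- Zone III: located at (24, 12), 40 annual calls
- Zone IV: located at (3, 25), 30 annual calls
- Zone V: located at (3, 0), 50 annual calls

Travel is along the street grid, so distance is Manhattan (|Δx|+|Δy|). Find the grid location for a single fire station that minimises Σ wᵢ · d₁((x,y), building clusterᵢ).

(3, 12)

Manhattan distance separates: Σwᵢ(|x−xᵢ|+|y−yᵢ|) = Σwᵢ|x−xᵢ| + Σwᵢ|y−yᵢ|, so x and y are optimised independently as 1-D weighted medians.
Total weight W = 152; half = 76.
x-coordinate, sorted with cumulative weight:
  x=3 (Zone IV, w=30) cum 30
  x=3 (Zone V, w=50) cum 80  ← median
  x=6 (Zone II, w=20) cum 100
  x=17 (Zone I, w=12) cum 112
  x=24 (Zone III, w=40) cum 152
⇒ x* = 3
y-coordinate, sorted with cumulative weight:
  y=0 (Zone V, w=50) cum 50
  y=12 (Zone III, w=40) cum 90  ← median
  y=17 (Zone II, w=20) cum 110
  y=24 (Zone I, w=12) cum 122
  y=25 (Zone IV, w=30) cum 152
⇒ y* = 12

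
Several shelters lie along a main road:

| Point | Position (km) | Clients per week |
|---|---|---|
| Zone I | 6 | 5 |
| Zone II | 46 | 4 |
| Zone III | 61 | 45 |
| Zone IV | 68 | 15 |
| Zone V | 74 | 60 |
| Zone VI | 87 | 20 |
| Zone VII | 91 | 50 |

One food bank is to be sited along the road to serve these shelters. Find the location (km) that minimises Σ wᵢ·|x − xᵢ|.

x = 74

For a sum of weighted absolute distances on a line, the optimum is the weighted median (not the mean). Total weight W = 199; half-weight = 99.5.
Sort by position and accumulate weight:
  km 6 (Zone I, w=5) → cum 5
  km 46 (Zone II, w=4) → cum 9
  km 61 (Zone III, w=45) → cum 54
  km 68 (Zone IV, w=15) → cum 69
  km 74 (Zone V, w=60) → cum 129  ≥ 99.5 → median here
  km 87 (Zone VI, w=20) → cum 149
  km 91 (Zone VII, w=50) → cum 199
Optimal location: km 74.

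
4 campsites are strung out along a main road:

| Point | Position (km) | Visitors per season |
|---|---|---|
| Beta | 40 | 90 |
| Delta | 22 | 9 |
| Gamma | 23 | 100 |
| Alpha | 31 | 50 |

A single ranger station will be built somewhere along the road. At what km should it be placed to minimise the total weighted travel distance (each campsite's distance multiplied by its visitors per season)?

x = 31

For a sum of weighted absolute distances on a line, the optimum is the weighted median (not the mean). Total weight W = 249; half-weight = 124.5.
Sort by position and accumulate weight:
  km 22 (Delta, w=9) → cum 9
  km 23 (Gamma, w=100) → cum 109
  km 31 (Alpha, w=50) → cum 159  ≥ 124.5 → median here
  km 40 (Beta, w=90) → cum 249
Optimal location: km 31.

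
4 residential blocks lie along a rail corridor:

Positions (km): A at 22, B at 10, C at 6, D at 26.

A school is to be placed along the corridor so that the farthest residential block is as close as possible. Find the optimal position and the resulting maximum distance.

The 1-center on a line is the midpoint of the two extreme points: leftmost at 6, rightmost at 26.
Optimal location = (6 + 26)/2 = 16; maximum distance = (26 − 6)/2 = 10.

location 16, max distance 10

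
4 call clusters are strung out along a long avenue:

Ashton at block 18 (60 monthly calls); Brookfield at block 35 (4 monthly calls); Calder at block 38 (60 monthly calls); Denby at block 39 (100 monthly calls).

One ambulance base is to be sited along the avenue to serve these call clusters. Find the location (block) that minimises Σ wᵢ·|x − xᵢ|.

x = 38

For a sum of weighted absolute distances on a line, the optimum is the weighted median (not the mean). Total weight W = 224; half-weight = 112.
Sort by position and accumulate weight:
  block 18 (Ashton, w=60) → cum 60
  block 35 (Brookfield, w=4) → cum 64
  block 38 (Calder, w=60) → cum 124  ≥ 112 → median here
  block 39 (Denby, w=100) → cum 224
Optimal location: block 38.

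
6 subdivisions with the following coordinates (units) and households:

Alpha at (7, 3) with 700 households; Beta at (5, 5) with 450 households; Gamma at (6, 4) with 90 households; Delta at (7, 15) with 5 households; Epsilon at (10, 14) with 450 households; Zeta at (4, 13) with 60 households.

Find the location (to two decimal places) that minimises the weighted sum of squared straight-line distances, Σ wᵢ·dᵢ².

(7.10, 6.76)

The minimiser of Σwᵢ‖p−pᵢ‖² is the weighted centroid p* = (Σwᵢpᵢ)/(Σwᵢ).
Σwᵢ = 1755.
Σwᵢxᵢ = 700·7 + 450·5 + 90·6 + 5·7 + 450·10 + 60·4 = 12465.
Σwᵢyᵢ = 700·3 + 450·5 + 90·4 + 5·15 + 450·14 + 60·13 = 11865.
x* = 12465/1755 = 7.10, y* = 11865/1755 = 6.76.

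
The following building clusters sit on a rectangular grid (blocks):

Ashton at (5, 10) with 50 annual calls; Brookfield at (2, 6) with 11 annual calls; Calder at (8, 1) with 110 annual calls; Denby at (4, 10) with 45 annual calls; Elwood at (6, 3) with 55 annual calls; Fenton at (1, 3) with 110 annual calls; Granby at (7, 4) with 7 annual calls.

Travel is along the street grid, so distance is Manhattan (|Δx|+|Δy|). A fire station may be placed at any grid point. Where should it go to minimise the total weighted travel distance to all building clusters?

(5, 3)

Manhattan distance separates: Σwᵢ(|x−xᵢ|+|y−yᵢ|) = Σwᵢ|x−xᵢ| + Σwᵢ|y−yᵢ|, so x and y are optimised independently as 1-D weighted medians.
Total weight W = 388; half = 194.
x-coordinate, sorted with cumulative weight:
  x=1 (Fenton, w=110) cum 110
  x=2 (Brookfield, w=11) cum 121
  x=4 (Denby, w=45) cum 166
  x=5 (Ashton, w=50) cum 216  ← median
  x=6 (Elwood, w=55) cum 271
  x=7 (Granby, w=7) cum 278
  x=8 (Calder, w=110) cum 388
⇒ x* = 5
y-coordinate, sorted with cumulative weight:
  y=1 (Calder, w=110) cum 110
  y=3 (Elwood, w=55) cum 165
  y=3 (Fenton, w=110) cum 275  ← median
  y=4 (Granby, w=7) cum 282
  y=6 (Brookfield, w=11) cum 293
  y=10 (Ashton, w=50) cum 343
  y=10 (Denby, w=45) cum 388
⇒ y* = 3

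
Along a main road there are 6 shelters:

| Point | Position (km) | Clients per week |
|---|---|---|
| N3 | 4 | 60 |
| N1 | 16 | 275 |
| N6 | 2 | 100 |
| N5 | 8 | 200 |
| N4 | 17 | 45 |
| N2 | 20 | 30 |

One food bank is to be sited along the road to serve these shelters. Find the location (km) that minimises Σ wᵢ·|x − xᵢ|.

For a sum of weighted absolute distances on a line, the optimum is the weighted median (not the mean). Total weight W = 710; half-weight = 355.
Sort by position and accumulate weight:
  km 2 (N6, w=100) → cum 100
  km 4 (N3, w=60) → cum 160
  km 8 (N5, w=200) → cum 360  ≥ 355 → median here
  km 16 (N1, w=275) → cum 635
  km 17 (N4, w=45) → cum 680
  km 20 (N2, w=30) → cum 710
Optimal location: km 8.

x = 8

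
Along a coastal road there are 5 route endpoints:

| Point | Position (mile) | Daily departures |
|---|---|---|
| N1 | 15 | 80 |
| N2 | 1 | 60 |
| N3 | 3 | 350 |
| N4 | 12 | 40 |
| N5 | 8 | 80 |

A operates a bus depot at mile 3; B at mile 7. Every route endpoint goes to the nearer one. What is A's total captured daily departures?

The indifferent point is the midpoint (3+7)/2 = 5; route endpoints left of it (closer to A at 3) go to A, those right go to B.
  N2 at 1 (w=60) → A
  N3 at 3 (w=350) → A
  N5 at 8 (w=80) → B
  N4 at 12 (w=40) → B
  N1 at 15 (w=80) → B
A captures 410; B captures 200.

410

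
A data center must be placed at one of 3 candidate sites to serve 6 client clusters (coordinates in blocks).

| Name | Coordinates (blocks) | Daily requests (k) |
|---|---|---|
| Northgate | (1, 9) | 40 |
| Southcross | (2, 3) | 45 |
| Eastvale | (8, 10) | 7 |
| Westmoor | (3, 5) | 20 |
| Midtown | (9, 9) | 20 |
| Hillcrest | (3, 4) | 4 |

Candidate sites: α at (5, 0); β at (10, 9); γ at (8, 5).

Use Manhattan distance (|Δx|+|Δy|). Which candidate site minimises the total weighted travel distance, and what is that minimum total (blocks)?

γ, total 1059 blocks

Total weighted distance at each candidate:
  α (5, 0): total = 1305
  β (10, 9): total = 1299
  γ (8, 5): total = 1059
Minimum is at γ with total 1059 blocks.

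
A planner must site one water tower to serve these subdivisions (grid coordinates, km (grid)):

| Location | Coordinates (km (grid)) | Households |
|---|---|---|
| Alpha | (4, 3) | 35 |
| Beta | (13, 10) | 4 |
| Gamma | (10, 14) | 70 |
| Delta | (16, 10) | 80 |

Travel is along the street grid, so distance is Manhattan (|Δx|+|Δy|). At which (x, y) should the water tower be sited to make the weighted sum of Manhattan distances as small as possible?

(10, 10)

Manhattan distance separates: Σwᵢ(|x−xᵢ|+|y−yᵢ|) = Σwᵢ|x−xᵢ| + Σwᵢ|y−yᵢ|, so x and y are optimised independently as 1-D weighted medians.
Total weight W = 189; half = 94.5.
x-coordinate, sorted with cumulative weight:
  x=4 (Alpha, w=35) cum 35
  x=10 (Gamma, w=70) cum 105  ← median
  x=13 (Beta, w=4) cum 109
  x=16 (Delta, w=80) cum 189
⇒ x* = 10
y-coordinate, sorted with cumulative weight:
  y=3 (Alpha, w=35) cum 35
  y=10 (Beta, w=4) cum 39
  y=10 (Delta, w=80) cum 119  ← median
  y=14 (Gamma, w=70) cum 189
⇒ y* = 10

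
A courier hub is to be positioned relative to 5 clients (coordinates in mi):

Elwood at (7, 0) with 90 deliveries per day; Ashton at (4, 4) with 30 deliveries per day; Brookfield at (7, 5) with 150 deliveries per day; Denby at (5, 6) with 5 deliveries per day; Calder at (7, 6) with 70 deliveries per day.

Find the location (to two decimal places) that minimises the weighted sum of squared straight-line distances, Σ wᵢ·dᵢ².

(6.71, 3.83)

The minimiser of Σwᵢ‖p−pᵢ‖² is the weighted centroid p* = (Σwᵢpᵢ)/(Σwᵢ).
Σwᵢ = 345.
Σwᵢxᵢ = 90·7 + 30·4 + 150·7 + 5·5 + 70·7 = 2315.
Σwᵢyᵢ = 90·0 + 30·4 + 150·5 + 5·6 + 70·6 = 1320.
x* = 2315/345 = 6.71, y* = 1320/345 = 3.83.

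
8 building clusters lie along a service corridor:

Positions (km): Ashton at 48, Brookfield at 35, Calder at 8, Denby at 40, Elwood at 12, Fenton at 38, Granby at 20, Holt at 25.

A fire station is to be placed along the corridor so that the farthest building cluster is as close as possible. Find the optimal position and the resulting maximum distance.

location 28, max distance 20

The 1-center on a line is the midpoint of the two extreme points: leftmost at 8, rightmost at 48.
Optimal location = (8 + 48)/2 = 28; maximum distance = (48 − 8)/2 = 20.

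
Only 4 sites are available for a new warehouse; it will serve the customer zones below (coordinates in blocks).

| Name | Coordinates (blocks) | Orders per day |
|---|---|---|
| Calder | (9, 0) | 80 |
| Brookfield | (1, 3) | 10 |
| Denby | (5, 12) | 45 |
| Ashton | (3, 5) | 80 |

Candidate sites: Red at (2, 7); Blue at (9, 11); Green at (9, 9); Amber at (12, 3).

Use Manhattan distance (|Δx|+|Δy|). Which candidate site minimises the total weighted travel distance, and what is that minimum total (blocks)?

Red, total 1770 blocks

Total weighted distance at each candidate:
  Red (2, 7): total = 1770
  Blue (9, 11): total = 2225
  Green (9, 9): total = 1975
  Amber (12, 3): total = 2190
Minimum is at Red with total 1770 blocks.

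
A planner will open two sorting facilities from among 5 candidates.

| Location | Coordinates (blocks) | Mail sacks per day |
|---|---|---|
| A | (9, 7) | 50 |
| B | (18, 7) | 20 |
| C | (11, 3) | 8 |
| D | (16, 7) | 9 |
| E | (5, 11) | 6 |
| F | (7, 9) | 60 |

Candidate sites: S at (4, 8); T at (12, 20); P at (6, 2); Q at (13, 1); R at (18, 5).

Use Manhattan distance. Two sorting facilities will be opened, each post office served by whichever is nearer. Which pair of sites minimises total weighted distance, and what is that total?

Evaluate every pair (each demand assigned to the nearer of the two):
  {S, R}: total = 712
  {S, Q}: total = 897
  {S, P}: total = 1029
  {P, R}: total = 1064
  {S, T}: total = 1077
  {P, Q}: total = 1273
  {T, P}: total = 1463
  {Q, R}: total = 1556
  {T, R}: total = 1694
  {T, Q}: total = 1769
Best pair: {S, R} with total 712.

{S, R}, total 712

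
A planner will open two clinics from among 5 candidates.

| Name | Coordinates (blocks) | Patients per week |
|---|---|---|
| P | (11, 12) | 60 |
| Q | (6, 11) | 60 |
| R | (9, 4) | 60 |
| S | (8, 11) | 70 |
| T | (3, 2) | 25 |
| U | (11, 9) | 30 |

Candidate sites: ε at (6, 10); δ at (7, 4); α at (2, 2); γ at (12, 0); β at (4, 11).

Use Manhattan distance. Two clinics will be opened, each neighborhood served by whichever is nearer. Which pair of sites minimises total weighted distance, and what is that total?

Evaluate every pair (each demand assigned to the nearer of the two):
  {ε, δ}: total = 1140
  {δ, β}: total = 1420
  {ε, α}: total = 1435
  {ε, γ}: total = 1565
  {ε, β}: total = 1660
  {α, β}: total = 1715
  {γ, β}: total = 1820
  {δ, α}: total = 2175
  {δ, γ}: total = 2300
  {α, γ}: total = 3355
Best pair: {ε, δ} with total 1140.

{ε, δ}, total 1140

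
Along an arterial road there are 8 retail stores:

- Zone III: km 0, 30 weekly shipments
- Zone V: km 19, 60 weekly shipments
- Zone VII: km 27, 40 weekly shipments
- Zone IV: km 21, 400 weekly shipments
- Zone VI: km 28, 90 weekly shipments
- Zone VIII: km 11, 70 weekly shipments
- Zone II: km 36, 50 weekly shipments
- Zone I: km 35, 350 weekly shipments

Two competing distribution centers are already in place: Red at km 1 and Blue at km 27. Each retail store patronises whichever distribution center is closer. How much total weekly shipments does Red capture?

100

The indifferent point is the midpoint (1+27)/2 = 14; retail stores left of it (closer to Red at 1) go to Red, those right go to Blue.
  Zone III at 0 (w=30) → Red
  Zone VIII at 11 (w=70) → Red
  Zone V at 19 (w=60) → Blue
  Zone IV at 21 (w=400) → Blue
  Zone VII at 27 (w=40) → Blue
  Zone VI at 28 (w=90) → Blue
  Zone I at 35 (w=350) → Blue
  Zone II at 36 (w=50) → Blue
Red captures 100; Blue captures 990.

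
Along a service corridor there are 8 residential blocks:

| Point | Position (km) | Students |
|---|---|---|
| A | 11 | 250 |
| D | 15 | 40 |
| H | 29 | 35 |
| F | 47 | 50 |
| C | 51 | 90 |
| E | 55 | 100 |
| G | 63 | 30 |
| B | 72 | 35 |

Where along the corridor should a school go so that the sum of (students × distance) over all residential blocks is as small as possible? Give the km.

x = 29

For a sum of weighted absolute distances on a line, the optimum is the weighted median (not the mean). Total weight W = 630; half-weight = 315.
Sort by position and accumulate weight:
  km 11 (A, w=250) → cum 250
  km 15 (D, w=40) → cum 290
  km 29 (H, w=35) → cum 325  ≥ 315 → median here
  km 47 (F, w=50) → cum 375
  km 51 (C, w=90) → cum 465
  km 55 (E, w=100) → cum 565
  km 63 (G, w=30) → cum 595
  km 72 (B, w=35) → cum 630
Optimal location: km 29.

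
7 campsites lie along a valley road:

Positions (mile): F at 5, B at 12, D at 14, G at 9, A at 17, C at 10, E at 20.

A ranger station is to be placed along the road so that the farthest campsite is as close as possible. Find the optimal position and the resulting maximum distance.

location 12.5, max distance 7.5

The 1-center on a line is the midpoint of the two extreme points: leftmost at 5, rightmost at 20.
Optimal location = (5 + 20)/2 = 12.5; maximum distance = (20 − 5)/2 = 7.5.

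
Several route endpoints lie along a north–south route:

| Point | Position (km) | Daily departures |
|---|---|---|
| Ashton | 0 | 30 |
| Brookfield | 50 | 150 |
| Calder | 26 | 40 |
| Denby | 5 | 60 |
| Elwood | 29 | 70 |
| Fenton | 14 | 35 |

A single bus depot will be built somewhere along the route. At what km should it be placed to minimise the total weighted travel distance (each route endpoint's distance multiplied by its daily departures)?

x = 29

For a sum of weighted absolute distances on a line, the optimum is the weighted median (not the mean). Total weight W = 385; half-weight = 192.5.
Sort by position and accumulate weight:
  km 0 (Ashton, w=30) → cum 30
  km 5 (Denby, w=60) → cum 90
  km 14 (Fenton, w=35) → cum 125
  km 26 (Calder, w=40) → cum 165
  km 29 (Elwood, w=70) → cum 235  ≥ 192.5 → median here
  km 50 (Brookfield, w=150) → cum 385
Optimal location: km 29.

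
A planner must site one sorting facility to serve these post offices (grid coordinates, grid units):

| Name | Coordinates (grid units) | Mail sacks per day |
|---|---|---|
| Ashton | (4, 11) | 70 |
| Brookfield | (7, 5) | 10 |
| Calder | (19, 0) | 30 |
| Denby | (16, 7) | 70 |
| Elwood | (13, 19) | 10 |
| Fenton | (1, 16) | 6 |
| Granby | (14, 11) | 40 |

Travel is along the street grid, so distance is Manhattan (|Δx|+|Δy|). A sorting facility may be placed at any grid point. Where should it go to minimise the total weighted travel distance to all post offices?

(14, 11)

Manhattan distance separates: Σwᵢ(|x−xᵢ|+|y−yᵢ|) = Σwᵢ|x−xᵢ| + Σwᵢ|y−yᵢ|, so x and y are optimised independently as 1-D weighted medians.
Total weight W = 236; half = 118.
x-coordinate, sorted with cumulative weight:
  x=1 (Fenton, w=6) cum 6
  x=4 (Ashton, w=70) cum 76
  x=7 (Brookfield, w=10) cum 86
  x=13 (Elwood, w=10) cum 96
  x=14 (Granby, w=40) cum 136  ← median
  x=16 (Denby, w=70) cum 206
  x=19 (Calder, w=30) cum 236
⇒ x* = 14
y-coordinate, sorted with cumulative weight:
  y=0 (Calder, w=30) cum 30
  y=5 (Brookfield, w=10) cum 40
  y=7 (Denby, w=70) cum 110
  y=11 (Ashton, w=70) cum 180  ← median
  y=11 (Granby, w=40) cum 220
  y=16 (Fenton, w=6) cum 226
  y=19 (Elwood, w=10) cum 236
⇒ y* = 11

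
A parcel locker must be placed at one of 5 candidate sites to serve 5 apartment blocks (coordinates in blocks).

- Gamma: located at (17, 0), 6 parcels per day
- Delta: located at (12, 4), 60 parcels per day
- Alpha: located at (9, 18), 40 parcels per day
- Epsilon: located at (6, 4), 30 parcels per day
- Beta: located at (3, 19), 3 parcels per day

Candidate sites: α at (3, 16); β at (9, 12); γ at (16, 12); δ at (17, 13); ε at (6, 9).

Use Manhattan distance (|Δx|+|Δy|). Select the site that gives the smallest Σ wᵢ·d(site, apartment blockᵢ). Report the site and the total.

β, total 1389 blocks

Total weighted distance at each candidate:
  α (3, 16): total = 2219
  β (9, 12): total = 1389
  γ (16, 12): total = 1918
  δ (17, 13): total = 2098
  ε (6, 9): total = 1449
Minimum is at β with total 1389 blocks.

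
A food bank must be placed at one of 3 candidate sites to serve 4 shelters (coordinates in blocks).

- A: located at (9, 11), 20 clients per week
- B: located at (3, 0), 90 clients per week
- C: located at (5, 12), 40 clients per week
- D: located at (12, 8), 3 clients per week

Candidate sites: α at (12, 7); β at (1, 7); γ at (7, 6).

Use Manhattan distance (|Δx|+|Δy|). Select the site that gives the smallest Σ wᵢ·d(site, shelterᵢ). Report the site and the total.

γ, total 1381 blocks

Total weighted distance at each candidate:
  α (12, 7): total = 2063
  β (1, 7): total = 1446
  γ (7, 6): total = 1381
Minimum is at γ with total 1381 blocks.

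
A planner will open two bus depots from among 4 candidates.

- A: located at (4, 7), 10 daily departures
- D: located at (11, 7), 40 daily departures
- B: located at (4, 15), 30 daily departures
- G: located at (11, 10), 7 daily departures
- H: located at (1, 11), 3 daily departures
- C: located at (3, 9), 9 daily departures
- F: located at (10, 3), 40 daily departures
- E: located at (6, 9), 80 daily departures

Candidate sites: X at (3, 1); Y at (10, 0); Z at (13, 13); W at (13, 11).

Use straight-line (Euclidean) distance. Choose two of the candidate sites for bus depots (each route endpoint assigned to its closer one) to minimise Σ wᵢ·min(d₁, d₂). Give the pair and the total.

Evaluate every pair (each demand assigned to the nearer of the two):
  {Y, W}: total = 1412.4
  {X, W}: total = 1527.0
  {Y, Z}: total = 1545.4
  {Z, W}: total = 1621.6
  {X, Z}: total = 1654.4
  {X, Y}: total = 1741.2
Best pair: {Y, W} with total 1412.4.

{Y, W}, total 1412.4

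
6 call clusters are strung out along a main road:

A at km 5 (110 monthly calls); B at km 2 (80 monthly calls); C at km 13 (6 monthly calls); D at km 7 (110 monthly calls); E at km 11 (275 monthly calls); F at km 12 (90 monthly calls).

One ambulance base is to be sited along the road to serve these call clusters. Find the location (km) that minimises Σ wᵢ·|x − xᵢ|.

x = 11

For a sum of weighted absolute distances on a line, the optimum is the weighted median (not the mean). Total weight W = 671; half-weight = 335.5.
Sort by position and accumulate weight:
  km 2 (B, w=80) → cum 80
  km 5 (A, w=110) → cum 190
  km 7 (D, w=110) → cum 300
  km 11 (E, w=275) → cum 575  ≥ 335.5 → median here
  km 12 (F, w=90) → cum 665
  km 13 (C, w=6) → cum 671
Optimal location: km 11.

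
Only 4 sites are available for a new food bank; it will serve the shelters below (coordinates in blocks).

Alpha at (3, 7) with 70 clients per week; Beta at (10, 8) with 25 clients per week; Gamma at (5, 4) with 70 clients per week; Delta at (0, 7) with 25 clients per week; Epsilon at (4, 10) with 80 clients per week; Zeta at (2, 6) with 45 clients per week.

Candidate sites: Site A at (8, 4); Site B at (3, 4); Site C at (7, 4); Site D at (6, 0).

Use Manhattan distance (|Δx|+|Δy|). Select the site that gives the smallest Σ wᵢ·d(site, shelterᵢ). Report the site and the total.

Total weighted distance at each candidate:
  Site A (8, 4): total = 2355
  Site B (3, 4): total = 1470
  Site C (7, 4): total = 2090
  Site D (6, 0): total = 3085
Minimum is at Site B with total 1470 blocks.

Site B, total 1470 blocks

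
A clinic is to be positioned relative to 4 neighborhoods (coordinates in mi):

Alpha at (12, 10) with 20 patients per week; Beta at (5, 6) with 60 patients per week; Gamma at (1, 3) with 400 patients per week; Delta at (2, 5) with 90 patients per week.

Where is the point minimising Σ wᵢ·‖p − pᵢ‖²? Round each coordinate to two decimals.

(1.96, 3.88)

The minimiser of Σwᵢ‖p−pᵢ‖² is the weighted centroid p* = (Σwᵢpᵢ)/(Σwᵢ).
Σwᵢ = 570.
Σwᵢxᵢ = 20·12 + 60·5 + 400·1 + 90·2 = 1120.
Σwᵢyᵢ = 20·10 + 60·6 + 400·3 + 90·5 = 2210.
x* = 1120/570 = 1.96, y* = 2210/570 = 3.88.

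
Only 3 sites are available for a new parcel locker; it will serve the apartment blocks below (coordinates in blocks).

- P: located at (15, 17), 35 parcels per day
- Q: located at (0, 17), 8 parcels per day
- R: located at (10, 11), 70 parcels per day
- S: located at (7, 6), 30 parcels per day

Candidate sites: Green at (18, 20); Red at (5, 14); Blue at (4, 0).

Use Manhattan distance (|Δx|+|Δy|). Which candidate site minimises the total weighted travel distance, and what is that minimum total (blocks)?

Red, total 1379 blocks

Total weighted distance at each candidate:
  Green (18, 20): total = 2318
  Red (5, 14): total = 1379
  Blue (4, 0): total = 2608
Minimum is at Red with total 1379 blocks.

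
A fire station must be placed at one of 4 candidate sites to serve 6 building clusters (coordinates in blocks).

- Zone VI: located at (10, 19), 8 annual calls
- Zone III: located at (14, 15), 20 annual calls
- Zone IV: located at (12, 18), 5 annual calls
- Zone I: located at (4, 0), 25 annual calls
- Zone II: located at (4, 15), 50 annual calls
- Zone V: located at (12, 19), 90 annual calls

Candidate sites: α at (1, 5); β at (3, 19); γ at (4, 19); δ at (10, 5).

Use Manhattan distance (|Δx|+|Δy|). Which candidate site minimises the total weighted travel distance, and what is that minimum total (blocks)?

Total weighted distance at each candidate:
  α (1, 5): total = 3864
  β (3, 19): total = 1966
  γ (4, 19): total = 1768
  δ (10, 5): total = 2982
Minimum is at γ with total 1768 blocks.

γ, total 1768 blocks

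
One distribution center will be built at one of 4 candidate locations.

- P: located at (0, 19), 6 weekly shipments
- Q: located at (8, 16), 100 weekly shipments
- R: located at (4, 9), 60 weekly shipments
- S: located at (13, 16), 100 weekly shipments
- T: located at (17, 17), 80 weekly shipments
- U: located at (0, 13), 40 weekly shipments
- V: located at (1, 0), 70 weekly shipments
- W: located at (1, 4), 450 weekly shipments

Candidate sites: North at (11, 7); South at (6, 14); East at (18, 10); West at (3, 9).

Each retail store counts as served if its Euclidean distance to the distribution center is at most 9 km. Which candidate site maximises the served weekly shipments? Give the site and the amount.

Coverage radius r = 9 km; a point is covered iff (Δx)²+(Δy)² ≤ 9² = 81.
  North (11, 7): covers {R} → 60
  South (6, 14): covers {P, Q, R, S, U} → 306
  East (18, 10): covers {S, T} → 180
  West (3, 9): covers {Q, R, U, W} → 650
Maximum coverage at West: 650 weekly shipments.

West, covering 650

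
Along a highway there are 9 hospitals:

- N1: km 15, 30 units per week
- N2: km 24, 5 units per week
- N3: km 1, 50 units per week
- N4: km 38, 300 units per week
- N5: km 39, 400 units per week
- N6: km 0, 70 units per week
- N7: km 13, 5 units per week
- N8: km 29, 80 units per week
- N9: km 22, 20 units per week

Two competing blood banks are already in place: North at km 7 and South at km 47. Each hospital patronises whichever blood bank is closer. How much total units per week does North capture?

180

The indifferent point is the midpoint (7+47)/2 = 27; hospitals left of it (closer to North at 7) go to North, those right go to South.
  N6 at 0 (w=70) → North
  N3 at 1 (w=50) → North
  N7 at 13 (w=5) → North
  N1 at 15 (w=30) → North
  N9 at 22 (w=20) → North
  N2 at 24 (w=5) → North
  N8 at 29 (w=80) → South
  N4 at 38 (w=300) → South
  N5 at 39 (w=400) → South
North captures 180; South captures 780.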